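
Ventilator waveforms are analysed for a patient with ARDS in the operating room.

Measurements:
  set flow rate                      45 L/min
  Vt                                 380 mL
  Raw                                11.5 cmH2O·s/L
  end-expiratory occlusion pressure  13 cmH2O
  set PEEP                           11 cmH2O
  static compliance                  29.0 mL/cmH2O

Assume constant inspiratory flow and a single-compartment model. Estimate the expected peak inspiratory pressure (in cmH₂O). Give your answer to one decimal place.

Flow: 45 L/min ÷ 60 = 0.75 L/s.
Total PEEP = 13 cmH2O (set 11 + intrinsic 2); this is the baseline alveolar pressure.
Equation of motion (constant flow): PIP = Vt/C + R·V̇ + PEEP.
PIP = 380/29.0 + 11.5×0.75 + 13 = 13.103 + 8.625 + 13 = 34.728 cmH2O.

34.7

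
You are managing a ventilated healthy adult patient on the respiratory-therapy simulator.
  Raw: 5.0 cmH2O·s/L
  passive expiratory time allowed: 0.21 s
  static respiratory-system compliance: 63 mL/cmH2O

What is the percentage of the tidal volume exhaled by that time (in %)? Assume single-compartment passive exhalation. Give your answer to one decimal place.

48.7

τ = R × C = 5.0 × 63 mL/cmH2O = 5.0 × 0.063 L/cmH2O = 0.315 s.
Passive exhalation: V(t)/V₀ = e^(−t/τ) = e^(−0.21/0.315) = 0.5134.
Fraction exhaled = 1 − 0.5134 = 0.4866 → 48.66%.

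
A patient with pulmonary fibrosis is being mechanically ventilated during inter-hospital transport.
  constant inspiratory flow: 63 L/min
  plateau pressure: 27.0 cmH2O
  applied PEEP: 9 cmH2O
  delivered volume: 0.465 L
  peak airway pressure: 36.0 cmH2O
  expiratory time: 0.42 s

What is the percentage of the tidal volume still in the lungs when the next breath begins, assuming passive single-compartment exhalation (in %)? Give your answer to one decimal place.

Flow: 63 L/min ÷ 60 = 1.05 L/s.
R = (PIP − Pplat)/V̇ = (36.0 − 27.0) / 1.05 = 9.0/1.05 = 8.571 cmH2O·s/L.
C = Vt/(Pplat − PEEP) = 465.0 / (27.0 − 9) = 465.0/18.0 = 25.833 mL/cmH2O.
τ = R × C = 8.571 × 0.02583 L/cmH2O = 0.2214 s.
Fraction remaining at end-expiration = e^(−Te/τ) = e^(−0.42/0.2214) = 0.15 → 15.0%.

15.0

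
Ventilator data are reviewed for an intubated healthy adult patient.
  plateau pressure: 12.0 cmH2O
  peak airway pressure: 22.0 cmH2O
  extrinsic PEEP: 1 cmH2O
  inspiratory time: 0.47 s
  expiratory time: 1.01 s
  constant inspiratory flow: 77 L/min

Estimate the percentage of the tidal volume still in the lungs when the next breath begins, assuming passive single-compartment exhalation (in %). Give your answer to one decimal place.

Flow: 77 L/min ÷ 60 = 1.2833 L/s.
Vt = flow × Ti = 1.2833 L/s × 0.47 s × 1000 mL/L = 603.15 mL.
R = (PIP − Pplat)/V̇ = (22.0 − 12.0) / 1.2833 = 10.0/1.2833 = 7.792 cmH2O·s/L.
C = Vt/(Pplat − PEEP) = 603.15 / (12.0 − 1) = 603.15/11.0 = 54.832 mL/cmH2O.
τ = R × C = 7.792 × 0.05483 L/cmH2O = 0.4272 s.
Fraction remaining at end-expiration = e^(−Te/τ) = e^(−1.01/0.4272) = 0.09402 → 9.402%.

9.4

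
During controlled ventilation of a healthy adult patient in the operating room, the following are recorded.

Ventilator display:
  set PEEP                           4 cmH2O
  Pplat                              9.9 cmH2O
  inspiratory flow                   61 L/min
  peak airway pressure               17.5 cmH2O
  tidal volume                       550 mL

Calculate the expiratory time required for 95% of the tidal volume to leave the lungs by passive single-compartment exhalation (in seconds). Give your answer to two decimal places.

2.09

Flow: 61 L/min ÷ 60 = 1.0167 L/s.
R = (PIP − Pplat)/V̇ = (17.5 − 9.9) / 1.0167 = 7.6/1.0167 = 7.475 cmH2O·s/L.
C = Vt/(Pplat − PEEP) = 550.0 / (9.9 − 4) = 550.0/5.9 = 93.22 mL/cmH2O.
τ = R × C = 7.475 × 0.09322 L/cmH2O = 0.6968 s.
t = −τ·ln(1 − 0.95) = −0.6968·ln(0.05) = 2.087 s.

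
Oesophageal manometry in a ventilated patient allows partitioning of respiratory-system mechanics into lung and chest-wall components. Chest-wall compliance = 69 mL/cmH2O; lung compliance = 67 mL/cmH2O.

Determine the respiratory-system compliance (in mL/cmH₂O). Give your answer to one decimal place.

34.0

Lung and chest wall are elastances in series: 1/Crs = 1/CL + 1/Ccw.
1/Crs = 1/67 + 1/69 = 0.02942.
Crs = 33.99 mL/cmH2O.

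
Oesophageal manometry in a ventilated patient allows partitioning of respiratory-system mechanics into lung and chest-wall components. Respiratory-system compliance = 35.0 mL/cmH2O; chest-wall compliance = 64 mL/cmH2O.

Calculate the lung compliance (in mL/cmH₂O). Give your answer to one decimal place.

1/CL = 1/Crs − 1/Ccw.
1/CL = 1/35.0 − 1/64 = 0.01295.
CL = 77.22 mL/cmH2O.

77.2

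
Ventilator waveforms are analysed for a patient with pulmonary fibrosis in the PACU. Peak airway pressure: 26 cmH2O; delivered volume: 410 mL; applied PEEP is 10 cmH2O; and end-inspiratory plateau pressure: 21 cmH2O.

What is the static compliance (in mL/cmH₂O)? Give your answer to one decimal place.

Cstat = Vt / (Pplat − PEEP) = 410 / (21 − 10) = 410 / 11.0 = 37.273 mL/cmH2O.

37.3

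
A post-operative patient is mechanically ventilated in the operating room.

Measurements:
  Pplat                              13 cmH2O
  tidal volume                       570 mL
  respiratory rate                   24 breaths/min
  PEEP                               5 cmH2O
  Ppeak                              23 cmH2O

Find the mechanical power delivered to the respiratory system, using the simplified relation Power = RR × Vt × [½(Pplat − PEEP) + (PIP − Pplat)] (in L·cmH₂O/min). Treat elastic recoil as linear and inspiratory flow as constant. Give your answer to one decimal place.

191.5

Per-breath work = Vt × [½(Pplat−PEEP) + (PIP−Pplat)] = 0.570 × [0.5×8.0 + 10.0] = 0.570 × 14.0 = 7.98 L·cmH2O.
Power = 24 × 7.98 = 191.52 L·cmH2O/min.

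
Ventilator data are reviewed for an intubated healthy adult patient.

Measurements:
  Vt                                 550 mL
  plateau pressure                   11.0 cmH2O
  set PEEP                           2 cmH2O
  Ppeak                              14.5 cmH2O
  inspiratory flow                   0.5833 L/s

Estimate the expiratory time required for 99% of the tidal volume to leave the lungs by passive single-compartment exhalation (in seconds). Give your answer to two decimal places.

R = (PIP − Pplat)/V̇ = (14.5 − 11.0) / 0.5833 = 3.5/0.5833 = 6.0 cmH2O·s/L.
C = Vt/(Pplat − PEEP) = 550.0 / (11.0 − 2) = 550.0/9.0 = 61.111 mL/cmH2O.
τ = R × C = 6.0 × 0.06111 L/cmH2O = 0.3667 s.
t = −τ·ln(1 − 0.99) = −0.3667·ln(0.01) = 1.689 s.

1.69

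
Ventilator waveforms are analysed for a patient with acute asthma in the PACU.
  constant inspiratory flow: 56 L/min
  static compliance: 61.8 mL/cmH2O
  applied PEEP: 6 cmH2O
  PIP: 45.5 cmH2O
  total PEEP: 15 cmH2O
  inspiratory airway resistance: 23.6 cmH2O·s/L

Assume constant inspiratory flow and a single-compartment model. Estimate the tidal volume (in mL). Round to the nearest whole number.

Flow: 56 L/min ÷ 60 = 0.9333 L/s.
Total PEEP = 15 cmH2O (set 6 + intrinsic 9); this is the baseline alveolar pressure.
Equation of motion (constant flow): PIP = Vt/C + R·V̇ + PEEP.
Vt/C = PIP − R·V̇ − PEEP = 45.5 − 22.026 − 15 = 8.474 cmH2O.
Vt = C × 8.474 = 61.8 × 8.474 = 523.69 mL.

524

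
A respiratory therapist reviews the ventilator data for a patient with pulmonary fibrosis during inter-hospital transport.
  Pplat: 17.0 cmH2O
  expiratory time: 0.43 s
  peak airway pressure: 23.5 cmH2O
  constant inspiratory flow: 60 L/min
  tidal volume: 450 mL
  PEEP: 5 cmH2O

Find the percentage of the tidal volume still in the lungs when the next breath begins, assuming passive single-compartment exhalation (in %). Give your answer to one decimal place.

Flow: 60 L/min ÷ 60 = 1 L/s.
R = (PIP − Pplat)/V̇ = (23.5 − 17.0) / 1 = 6.5/1 = 6.5 cmH2O·s/L.
C = Vt/(Pplat − PEEP) = 450.0 / (17.0 − 5) = 450.0/12.0 = 37.5 mL/cmH2O.
τ = R × C = 6.5 × 0.0375 L/cmH2O = 0.2438 s.
Fraction remaining at end-expiration = e^(−Te/τ) = e^(−0.43/0.2438) = 0.1714 → 17.14%.

17.1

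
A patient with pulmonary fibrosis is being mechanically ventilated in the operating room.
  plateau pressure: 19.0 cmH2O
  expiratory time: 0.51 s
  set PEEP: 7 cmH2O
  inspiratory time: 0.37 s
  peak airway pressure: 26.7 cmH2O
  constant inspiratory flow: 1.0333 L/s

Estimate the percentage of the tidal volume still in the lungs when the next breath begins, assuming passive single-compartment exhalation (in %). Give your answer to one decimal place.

Vt = flow × Ti = 1.0333 L/s × 0.37 s × 1000 mL/L = 382.32 mL.
R = (PIP − Pplat)/V̇ = (26.7 − 19.0) / 1.0333 = 7.7/1.0333 = 7.452 cmH2O·s/L.
C = Vt/(Pplat − PEEP) = 382.32 / (19.0 − 7) = 382.32/12.0 = 31.86 mL/cmH2O.
τ = R × C = 7.452 × 0.03186 L/cmH2O = 0.2374 s.
Fraction remaining at end-expiration = e^(−Te/τ) = e^(−0.51/0.2374) = 0.1167 → 11.67%.

11.7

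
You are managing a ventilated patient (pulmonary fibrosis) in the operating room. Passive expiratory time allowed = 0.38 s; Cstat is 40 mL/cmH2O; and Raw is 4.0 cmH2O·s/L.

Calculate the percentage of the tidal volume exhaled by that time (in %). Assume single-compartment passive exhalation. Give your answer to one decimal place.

90.7

τ = R × C = 4.0 × 40 mL/cmH2O = 4.0 × 0.040 L/cmH2O = 0.16 s.
Passive exhalation: V(t)/V₀ = e^(−t/τ) = e^(−0.38/0.16) = 0.09301.
Fraction exhaled = 1 − 0.09301 = 0.907 → 90.7%.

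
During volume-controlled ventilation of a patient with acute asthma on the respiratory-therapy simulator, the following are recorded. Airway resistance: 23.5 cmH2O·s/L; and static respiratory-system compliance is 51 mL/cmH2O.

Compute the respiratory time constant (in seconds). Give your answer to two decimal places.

τ = R × C = 23.5 × 51 mL/cmH2O = 23.5 × 0.051 L/cmH2O = 1.199 s.

1.20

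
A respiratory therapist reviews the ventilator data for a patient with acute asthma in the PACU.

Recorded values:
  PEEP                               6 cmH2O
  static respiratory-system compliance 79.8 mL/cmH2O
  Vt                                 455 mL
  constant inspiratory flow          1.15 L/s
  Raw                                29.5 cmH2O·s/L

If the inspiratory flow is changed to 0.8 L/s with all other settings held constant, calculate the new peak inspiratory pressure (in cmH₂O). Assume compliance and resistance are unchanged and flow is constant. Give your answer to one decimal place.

35.3

PIP = Vt/C + R·V̇ + PEEP (constant-flow equation of motion).
Only the resistive term changes: ΔPIP = R × ΔV̇ = 29.5 × (0.8 − 1.15) = 29.5 × -0.35 = -10.325 cmH2O.
Original PIP = 455/79.8 + 29.5×1.15 + 6 = 45.627 cmH2O; new PIP = 45.627 + (-10.325) = 35.302 cmH2O.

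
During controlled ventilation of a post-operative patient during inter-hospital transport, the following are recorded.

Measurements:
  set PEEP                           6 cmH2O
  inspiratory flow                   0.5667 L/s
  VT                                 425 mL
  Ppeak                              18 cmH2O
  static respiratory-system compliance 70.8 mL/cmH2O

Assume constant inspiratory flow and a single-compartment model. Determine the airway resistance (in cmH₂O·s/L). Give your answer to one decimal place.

Equation of motion (constant flow): PIP = Vt/C + R·V̇ + PEEP.
R·V̇ = PIP − Vt/C − PEEP = 18 − 425/70.8 − 6 = 18 − 6.003 − 6 = 5.997 cmH2O.
R = 5.997 / 0.5667 = 10.582 cmH2O·s/L.

10.6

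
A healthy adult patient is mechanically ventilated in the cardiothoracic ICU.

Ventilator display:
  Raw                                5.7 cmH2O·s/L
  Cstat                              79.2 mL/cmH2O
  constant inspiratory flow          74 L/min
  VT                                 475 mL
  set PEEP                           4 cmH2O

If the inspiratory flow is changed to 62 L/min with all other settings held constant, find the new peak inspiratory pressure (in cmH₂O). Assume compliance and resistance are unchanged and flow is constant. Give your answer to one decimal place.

15.9

Flow: 74 L/min ÷ 60 = 1.2333 L/s.
New flow: 62 L/min ÷ 60 = 1.0333 L/s.
PIP = Vt/C + R·V̇ + PEEP (constant-flow equation of motion).
Only the resistive term changes: ΔPIP = R × ΔV̇ = 5.7 × (1.0333 − 1.2333) = 5.7 × -0.2 = -1.14 cmH2O.
Original PIP = 475/79.2 + 5.7×1.2333 + 4 = 17.027 cmH2O; new PIP = 17.027 + (-1.14) = 15.887 cmH2O.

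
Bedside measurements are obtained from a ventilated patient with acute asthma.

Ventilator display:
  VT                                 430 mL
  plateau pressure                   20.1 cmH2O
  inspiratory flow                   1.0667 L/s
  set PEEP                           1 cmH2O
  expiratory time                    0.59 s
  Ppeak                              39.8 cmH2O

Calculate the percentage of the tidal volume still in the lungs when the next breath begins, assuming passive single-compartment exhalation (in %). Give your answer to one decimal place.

R = (PIP − Pplat)/V̇ = (39.8 − 20.1) / 1.0667 = 19.7/1.0667 = 18.468 cmH2O·s/L.
C = Vt/(Pplat − PEEP) = 430.0 / (20.1 − 1) = 430.0/19.1 = 22.513 mL/cmH2O.
τ = R × C = 18.468 × 0.02251 L/cmH2O = 0.4157 s.
Fraction remaining at end-expiration = e^(−Te/τ) = e^(−0.59/0.4157) = 0.2419 → 24.19%.

24.2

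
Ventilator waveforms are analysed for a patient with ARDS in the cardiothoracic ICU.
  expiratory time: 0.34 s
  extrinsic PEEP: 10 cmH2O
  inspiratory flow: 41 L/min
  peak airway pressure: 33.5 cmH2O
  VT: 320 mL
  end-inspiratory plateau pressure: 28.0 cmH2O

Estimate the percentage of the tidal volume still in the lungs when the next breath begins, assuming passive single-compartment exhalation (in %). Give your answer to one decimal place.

Flow: 41 L/min ÷ 60 = 0.6833 L/s.
R = (PIP − Pplat)/V̇ = (33.5 − 28.0) / 0.6833 = 5.5/0.6833 = 8.049 cmH2O·s/L.
C = Vt/(Pplat − PEEP) = 320.0 / (28.0 − 10) = 320.0/18.0 = 17.778 mL/cmH2O.
τ = R × C = 8.049 × 0.01778 L/cmH2O = 0.1431 s.
Fraction remaining at end-expiration = e^(−Te/τ) = e^(−0.34/0.1431) = 0.09293 → 9.293%.

9.3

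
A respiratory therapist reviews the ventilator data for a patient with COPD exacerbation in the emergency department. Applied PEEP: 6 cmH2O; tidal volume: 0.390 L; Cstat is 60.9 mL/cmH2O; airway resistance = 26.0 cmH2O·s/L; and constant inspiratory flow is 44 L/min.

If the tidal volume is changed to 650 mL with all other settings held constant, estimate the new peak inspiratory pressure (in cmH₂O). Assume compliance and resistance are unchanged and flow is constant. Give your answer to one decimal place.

Flow: 44 L/min ÷ 60 = 0.7333 L/s.
PIP = Vt/C + R·V̇ + PEEP (constant-flow equation of motion).
Only the elastic term changes: ΔPIP = ΔVt / C = (650 − 390) / 60.9 = 4.269 cmH2O.
Original PIP = 390/60.9 + 26.0×0.7333 + 6 = 31.47 cmH2O; new PIP = 31.47 + (4.269) = 35.739 cmH2O.

35.7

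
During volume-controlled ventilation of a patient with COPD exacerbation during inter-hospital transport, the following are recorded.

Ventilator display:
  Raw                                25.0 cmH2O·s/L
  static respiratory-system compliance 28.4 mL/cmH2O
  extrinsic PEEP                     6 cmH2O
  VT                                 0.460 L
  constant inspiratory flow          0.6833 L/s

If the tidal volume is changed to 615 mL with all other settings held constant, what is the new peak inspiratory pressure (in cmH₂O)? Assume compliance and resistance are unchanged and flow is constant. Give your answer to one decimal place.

44.7

PIP = Vt/C + R·V̇ + PEEP (constant-flow equation of motion).
Only the elastic term changes: ΔPIP = ΔVt / C = (615 − 460) / 28.4 = 5.458 cmH2O.
Original PIP = 460/28.4 + 25.0×0.6833 + 6 = 39.28 cmH2O; new PIP = 39.28 + (5.458) = 44.738 cmH2O.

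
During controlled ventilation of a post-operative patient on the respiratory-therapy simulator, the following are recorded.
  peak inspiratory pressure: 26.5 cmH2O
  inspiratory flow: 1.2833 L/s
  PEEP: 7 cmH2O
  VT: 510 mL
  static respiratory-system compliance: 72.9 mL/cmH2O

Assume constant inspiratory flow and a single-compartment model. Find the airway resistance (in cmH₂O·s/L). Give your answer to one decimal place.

9.7

Equation of motion (constant flow): PIP = Vt/C + R·V̇ + PEEP.
R·V̇ = PIP − Vt/C − PEEP = 26.5 − 510/72.9 − 7 = 26.5 − 6.996 − 7 = 12.504 cmH2O.
R = 12.504 / 1.2833 = 9.744 cmH2O·s/L.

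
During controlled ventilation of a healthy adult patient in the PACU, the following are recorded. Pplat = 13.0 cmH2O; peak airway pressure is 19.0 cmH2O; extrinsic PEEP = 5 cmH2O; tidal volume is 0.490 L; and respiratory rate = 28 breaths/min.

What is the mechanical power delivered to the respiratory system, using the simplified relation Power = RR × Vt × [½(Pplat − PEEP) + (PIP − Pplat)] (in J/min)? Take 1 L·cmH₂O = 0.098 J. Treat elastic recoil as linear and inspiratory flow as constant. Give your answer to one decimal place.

13.4

Per-breath work = Vt × [½(Pplat−PEEP) + (PIP−Pplat)] = 0.490 × [0.5×8.0 + 6.0] = 0.490 × 10.0 = 4.9 L·cmH2O.
Power = 28 × 4.9 = 137.2 L·cmH2O/min.
× 0.098 J/(L·cmH2O) → 13.446 J/min.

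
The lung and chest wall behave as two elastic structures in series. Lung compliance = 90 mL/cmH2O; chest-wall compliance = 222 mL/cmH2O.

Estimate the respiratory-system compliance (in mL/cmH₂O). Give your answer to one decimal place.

Lung and chest wall are elastances in series: 1/Crs = 1/CL + 1/Ccw.
1/Crs = 1/90 + 1/222 = 0.01562.
Crs = 64.02 mL/cmH2O.

64.0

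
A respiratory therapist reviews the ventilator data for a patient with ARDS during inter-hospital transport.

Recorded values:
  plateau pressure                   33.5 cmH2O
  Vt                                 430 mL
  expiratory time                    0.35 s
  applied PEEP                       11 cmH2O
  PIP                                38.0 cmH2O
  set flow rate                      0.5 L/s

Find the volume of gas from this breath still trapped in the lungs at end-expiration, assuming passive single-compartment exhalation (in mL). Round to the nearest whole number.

R = (PIP − Pplat)/V̇ = (38.0 − 33.5) / 0.5 = 4.5/0.5 = 9.0 cmH2O·s/L.
C = Vt/(Pplat − PEEP) = 430.0 / (33.5 − 11) = 430.0/22.5 = 19.111 mL/cmH2O.
τ = R × C = 9.0 × 0.01911 L/cmH2O = 0.172 s.
Fraction remaining = e^(−Te/τ) = e^(−0.35/0.172) = 0.1307.
Trapped volume = 430.0 × 0.1307 = 56.201 mL.

56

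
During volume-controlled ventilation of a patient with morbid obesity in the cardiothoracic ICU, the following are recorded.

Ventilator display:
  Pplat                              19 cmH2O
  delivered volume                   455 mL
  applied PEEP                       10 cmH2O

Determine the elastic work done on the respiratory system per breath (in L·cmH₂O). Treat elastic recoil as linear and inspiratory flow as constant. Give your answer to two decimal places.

Elastic work ≈ ½ × (Pplat − PEEP) × Vt = 0.5 × (19 − 10) × 0.455 L = 0.5 × 9.0 × 0.455 = 2.048 L·cmH2O.

2.05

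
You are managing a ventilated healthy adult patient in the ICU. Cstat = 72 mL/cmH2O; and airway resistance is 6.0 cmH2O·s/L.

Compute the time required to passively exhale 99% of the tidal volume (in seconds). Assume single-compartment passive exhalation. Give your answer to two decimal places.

τ = R × C = 6.0 × 72 mL/cmH2O = 6.0 × 0.072 L/cmH2O = 0.432 s.
Exhaled fraction f = 1 − e^(−t/τ) → t = −τ·ln(1 − f) = −0.432·ln(0.01) = 1.989 s.

1.99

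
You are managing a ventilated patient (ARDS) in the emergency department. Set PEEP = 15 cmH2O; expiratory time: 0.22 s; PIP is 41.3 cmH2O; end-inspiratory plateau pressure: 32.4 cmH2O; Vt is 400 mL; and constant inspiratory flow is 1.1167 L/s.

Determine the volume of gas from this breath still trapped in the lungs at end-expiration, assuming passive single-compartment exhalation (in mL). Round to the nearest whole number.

R = (PIP − Pplat)/V̇ = (41.3 − 32.4) / 1.1167 = 8.9/1.1167 = 7.97 cmH2O·s/L.
C = Vt/(Pplat − PEEP) = 400.0 / (32.4 − 15) = 400.0/17.4 = 22.989 mL/cmH2O.
τ = R × C = 7.97 × 0.02299 L/cmH2O = 0.1832 s.
Fraction remaining = e^(−Te/τ) = e^(−0.22/0.1832) = 0.3009.
Trapped volume = 400.0 × 0.3009 = 120.36 mL.

120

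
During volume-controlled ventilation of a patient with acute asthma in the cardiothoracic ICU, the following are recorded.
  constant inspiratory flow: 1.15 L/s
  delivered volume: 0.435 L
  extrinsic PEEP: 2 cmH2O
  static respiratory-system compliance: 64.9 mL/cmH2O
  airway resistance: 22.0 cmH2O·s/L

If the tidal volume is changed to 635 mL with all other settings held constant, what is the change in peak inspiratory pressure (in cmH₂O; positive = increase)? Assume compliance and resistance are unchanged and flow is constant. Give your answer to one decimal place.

PIP = Vt/C + R·V̇ + PEEP (constant-flow equation of motion).
Only the elastic term changes: ΔPIP = ΔVt / C = (635 − 435) / 64.9 = 3.082 cmH2O.

3.1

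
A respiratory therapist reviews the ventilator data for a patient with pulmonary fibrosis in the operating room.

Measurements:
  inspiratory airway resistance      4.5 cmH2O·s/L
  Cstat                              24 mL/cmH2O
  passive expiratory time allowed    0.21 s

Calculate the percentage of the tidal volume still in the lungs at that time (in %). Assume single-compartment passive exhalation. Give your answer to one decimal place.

τ = R × C = 4.5 × 24 mL/cmH2O = 4.5 × 0.024 L/cmH2O = 0.108 s.
Passive exhalation: V(t)/V₀ = e^(−t/τ) = e^(−0.21/0.108) = 0.1431.
Fraction remaining = 0.1431 → 14.31%.

14.3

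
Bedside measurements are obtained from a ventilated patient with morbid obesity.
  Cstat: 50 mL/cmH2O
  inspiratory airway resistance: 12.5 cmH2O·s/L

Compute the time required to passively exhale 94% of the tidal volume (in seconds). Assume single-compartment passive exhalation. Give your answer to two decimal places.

1.76

τ = R × C = 12.5 × 50 mL/cmH2O = 12.5 × 0.050 L/cmH2O = 0.625 s.
Exhaled fraction f = 1 − e^(−t/τ) → t = −τ·ln(1 − f) = −0.625·ln(0.06) = 1.758 s.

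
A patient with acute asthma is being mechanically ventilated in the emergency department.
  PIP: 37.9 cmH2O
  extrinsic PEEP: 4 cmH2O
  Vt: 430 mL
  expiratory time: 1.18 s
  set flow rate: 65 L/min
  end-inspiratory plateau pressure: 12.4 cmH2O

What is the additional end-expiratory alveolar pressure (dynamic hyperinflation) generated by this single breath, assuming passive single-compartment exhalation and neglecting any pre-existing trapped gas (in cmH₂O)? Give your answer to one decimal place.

Flow: 65 L/min ÷ 60 = 1.0833 L/s.
R = (PIP − Pplat)/V̇ = (37.9 − 12.4) / 1.0833 = 25.5/1.0833 = 23.539 cmH2O·s/L.
C = Vt/(Pplat − PEEP) = 430.0 / (12.4 − 4) = 430.0/8.4 = 51.19 mL/cmH2O.
τ = R × C = 23.539 × 0.05119 L/cmH2O = 1.205 s.
Fraction remaining = e^(−Te/τ) = e^(−1.18/1.205) = 0.3756; trapped volume = 430.0 × 0.3756 = 161.51 mL.
Additional alveolar pressure from trapping ≈ V_trapped / C = 161.51 / 51.19 = 3.155 cmH2O.

3.2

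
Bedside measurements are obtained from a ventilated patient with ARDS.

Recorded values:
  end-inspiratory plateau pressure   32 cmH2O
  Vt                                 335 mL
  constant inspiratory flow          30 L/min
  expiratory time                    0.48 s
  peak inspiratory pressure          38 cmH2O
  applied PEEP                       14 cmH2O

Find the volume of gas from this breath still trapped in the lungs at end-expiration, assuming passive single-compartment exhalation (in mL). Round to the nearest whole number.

Flow: 30 L/min ÷ 60 = 0.5 L/s.
R = (PIP − Pplat)/V̇ = (38 − 32) / 0.5 = 6.0/0.5 = 12.0 cmH2O·s/L.
C = Vt/(Pplat − PEEP) = 335.0 / (32 − 14) = 335.0/18.0 = 18.611 mL/cmH2O.
τ = R × C = 12.0 × 0.01861 L/cmH2O = 0.2233 s.
Fraction remaining = e^(−Te/τ) = e^(−0.48/0.2233) = 0.1165.
Trapped volume = 335.0 × 0.1165 = 39.028 mL.

39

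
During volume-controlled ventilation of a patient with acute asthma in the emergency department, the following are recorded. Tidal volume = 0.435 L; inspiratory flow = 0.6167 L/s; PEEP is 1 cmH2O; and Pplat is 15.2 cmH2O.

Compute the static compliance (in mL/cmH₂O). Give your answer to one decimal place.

Cstat = Vt / (Pplat − PEEP) = 435 / (15.2 − 1) = 435 / 14.2 = 30.634 mL/cmH2O.

30.6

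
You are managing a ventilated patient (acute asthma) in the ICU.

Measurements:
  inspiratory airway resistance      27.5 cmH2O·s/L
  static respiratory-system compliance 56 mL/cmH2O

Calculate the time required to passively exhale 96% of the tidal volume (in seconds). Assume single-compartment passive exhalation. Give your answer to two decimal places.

τ = R × C = 27.5 × 56 mL/cmH2O = 27.5 × 0.056 L/cmH2O = 1.54 s.
Exhaled fraction f = 1 − e^(−t/τ) → t = −τ·ln(1 − f) = −1.54·ln(0.04) = 4.957 s.

4.96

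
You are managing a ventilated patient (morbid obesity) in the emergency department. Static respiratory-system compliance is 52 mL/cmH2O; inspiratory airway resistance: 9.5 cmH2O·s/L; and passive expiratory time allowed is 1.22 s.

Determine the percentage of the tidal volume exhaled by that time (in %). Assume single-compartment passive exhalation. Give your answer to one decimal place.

τ = R × C = 9.5 × 52 mL/cmH2O = 9.5 × 0.052 L/cmH2O = 0.494 s.
Passive exhalation: V(t)/V₀ = e^(−t/τ) = e^(−1.22/0.494) = 0.08462.
Fraction exhaled = 1 − 0.08462 = 0.9154 → 91.54%.

91.5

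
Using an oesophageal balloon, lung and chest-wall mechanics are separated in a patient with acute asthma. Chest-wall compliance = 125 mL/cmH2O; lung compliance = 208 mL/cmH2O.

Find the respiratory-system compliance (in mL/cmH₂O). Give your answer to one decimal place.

78.1

Lung and chest wall are elastances in series: 1/Crs = 1/CL + 1/Ccw.
1/Crs = 1/208 + 1/125 = 0.01281.
Crs = 78.064 mL/cmH2O.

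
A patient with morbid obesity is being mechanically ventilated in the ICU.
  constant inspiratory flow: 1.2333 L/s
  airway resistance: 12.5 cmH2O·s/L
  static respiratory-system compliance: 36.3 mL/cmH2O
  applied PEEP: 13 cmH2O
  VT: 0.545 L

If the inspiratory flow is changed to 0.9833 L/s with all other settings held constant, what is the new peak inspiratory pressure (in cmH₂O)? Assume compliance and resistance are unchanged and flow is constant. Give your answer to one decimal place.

40.3

PIP = Vt/C + R·V̇ + PEEP (constant-flow equation of motion).
Only the resistive term changes: ΔPIP = R × ΔV̇ = 12.5 × (0.9833 − 1.2333) = 12.5 × -0.25 = -3.125 cmH2O.
Original PIP = 545/36.3 + 12.5×1.2333 + 13 = 43.43 cmH2O; new PIP = 43.43 + (-3.125) = 40.305 cmH2O.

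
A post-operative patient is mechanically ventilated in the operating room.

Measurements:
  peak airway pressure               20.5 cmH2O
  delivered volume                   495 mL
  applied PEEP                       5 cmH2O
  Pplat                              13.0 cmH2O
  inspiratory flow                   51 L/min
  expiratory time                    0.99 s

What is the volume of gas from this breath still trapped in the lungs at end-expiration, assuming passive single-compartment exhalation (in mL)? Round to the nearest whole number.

Flow: 51 L/min ÷ 60 = 0.85 L/s.
R = (PIP − Pplat)/V̇ = (20.5 − 13.0) / 0.85 = 7.5/0.85 = 8.824 cmH2O·s/L.
C = Vt/(Pplat − PEEP) = 495.0 / (13.0 − 5) = 495.0/8.0 = 61.875 mL/cmH2O.
τ = R × C = 8.824 × 0.06188 L/cmH2O = 0.546 s.
Fraction remaining = e^(−Te/τ) = e^(−0.99/0.546) = 0.1631.
Trapped volume = 495.0 × 0.1631 = 80.735 mL.

81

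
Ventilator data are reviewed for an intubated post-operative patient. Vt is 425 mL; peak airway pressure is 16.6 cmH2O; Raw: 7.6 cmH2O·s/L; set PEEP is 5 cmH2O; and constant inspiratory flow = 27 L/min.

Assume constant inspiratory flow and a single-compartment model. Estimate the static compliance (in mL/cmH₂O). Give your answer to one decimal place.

52.0

Flow: 27 L/min ÷ 60 = 0.45 L/s.
Equation of motion (constant flow): PIP = Vt/C + R·V̇ + PEEP.
Vt/C = PIP − R·V̇ − PEEP = 16.6 − 7.6×0.45 − 5 = 16.6 − 3.42 − 5 = 8.18 cmH2O.
C = Vt / 8.18 = 425 / 8.18 = 51.956 mL/cmH2O.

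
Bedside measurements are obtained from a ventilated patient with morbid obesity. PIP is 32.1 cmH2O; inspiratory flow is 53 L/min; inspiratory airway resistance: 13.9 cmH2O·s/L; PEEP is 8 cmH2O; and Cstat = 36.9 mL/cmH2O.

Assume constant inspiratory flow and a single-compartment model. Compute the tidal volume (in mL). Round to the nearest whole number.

Flow: 53 L/min ÷ 60 = 0.8833 L/s.
Equation of motion (constant flow): PIP = Vt/C + R·V̇ + PEEP.
Vt/C = PIP − R·V̇ − PEEP = 32.1 − 12.278 − 8 = 11.822 cmH2O.
Vt = C × 11.822 = 36.9 × 11.822 = 436.23 mL.

436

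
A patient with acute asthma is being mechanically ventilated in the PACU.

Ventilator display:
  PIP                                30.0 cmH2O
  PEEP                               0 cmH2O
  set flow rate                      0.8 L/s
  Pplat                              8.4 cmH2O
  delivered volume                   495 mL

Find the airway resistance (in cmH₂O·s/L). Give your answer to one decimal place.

27.0

Raw = (PIP − Pplat) / flow = (30.0 − 8.4) / 0.8 = 21.6 / 0.8 = 27.0 cmH2O·s/L.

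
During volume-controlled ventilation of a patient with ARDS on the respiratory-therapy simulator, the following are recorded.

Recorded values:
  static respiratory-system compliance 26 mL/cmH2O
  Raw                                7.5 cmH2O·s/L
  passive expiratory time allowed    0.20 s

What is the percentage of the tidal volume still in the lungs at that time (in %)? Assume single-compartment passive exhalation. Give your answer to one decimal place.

35.9

τ = R × C = 7.5 × 26 mL/cmH2O = 7.5 × 0.026 L/cmH2O = 0.195 s.
Passive exhalation: V(t)/V₀ = e^(−t/τ) = e^(−0.20/0.195) = 0.3586.
Fraction remaining = 0.3586 → 35.86%.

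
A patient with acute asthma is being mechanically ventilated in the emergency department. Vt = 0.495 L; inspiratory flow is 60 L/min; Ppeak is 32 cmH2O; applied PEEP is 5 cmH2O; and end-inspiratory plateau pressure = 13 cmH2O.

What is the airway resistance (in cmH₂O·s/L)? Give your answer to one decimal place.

19.0

Flow: 60 L/min ÷ 60 = 1 L/s.
Raw = (PIP − Pplat) / flow = (32 − 13) / 1 = 19.0 / 1 = 19.0 cmH2O·s/L.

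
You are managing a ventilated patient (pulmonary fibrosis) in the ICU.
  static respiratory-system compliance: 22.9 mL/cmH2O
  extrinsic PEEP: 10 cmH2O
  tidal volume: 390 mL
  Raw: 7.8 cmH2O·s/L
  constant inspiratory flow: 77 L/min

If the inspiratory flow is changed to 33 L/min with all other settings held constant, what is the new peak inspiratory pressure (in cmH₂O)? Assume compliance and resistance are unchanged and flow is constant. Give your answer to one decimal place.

Flow: 77 L/min ÷ 60 = 1.2833 L/s.
New flow: 33 L/min ÷ 60 = 0.55 L/s.
PIP = Vt/C + R·V̇ + PEEP (constant-flow equation of motion).
Only the resistive term changes: ΔPIP = R × ΔV̇ = 7.8 × (0.55 − 1.2833) = 7.8 × -0.7333 = -5.72 cmH2O.
Original PIP = 390/22.9 + 7.8×1.2833 + 10 = 37.04 cmH2O; new PIP = 37.04 + (-5.72) = 31.32 cmH2O.

31.3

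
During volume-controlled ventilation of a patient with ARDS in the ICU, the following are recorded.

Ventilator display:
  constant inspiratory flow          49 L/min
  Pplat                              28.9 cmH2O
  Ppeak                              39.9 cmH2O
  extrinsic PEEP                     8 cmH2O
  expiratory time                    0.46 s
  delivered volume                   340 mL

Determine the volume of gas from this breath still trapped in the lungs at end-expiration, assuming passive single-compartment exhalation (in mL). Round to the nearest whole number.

42

Flow: 49 L/min ÷ 60 = 0.8167 L/s.
R = (PIP − Pplat)/V̇ = (39.9 − 28.9) / 0.8167 = 11.0/0.8167 = 13.469 cmH2O·s/L.
C = Vt/(Pplat − PEEP) = 340.0 / (28.9 − 8) = 340.0/20.9 = 16.268 mL/cmH2O.
τ = R × C = 13.469 × 0.01627 L/cmH2O = 0.2191 s.
Fraction remaining = e^(−Te/τ) = e^(−0.46/0.2191) = 0.1225.
Trapped volume = 340.0 × 0.1225 = 41.65 mL.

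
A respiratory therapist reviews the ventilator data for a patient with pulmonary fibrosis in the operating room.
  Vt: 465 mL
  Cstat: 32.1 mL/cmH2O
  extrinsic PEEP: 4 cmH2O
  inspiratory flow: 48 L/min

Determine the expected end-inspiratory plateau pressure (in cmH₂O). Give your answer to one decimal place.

Pplat = PEEP + Vt / Cstat = 4 + 465 / 32.1 = 4 + 14.486 = 18.486 cmH2O.

18.5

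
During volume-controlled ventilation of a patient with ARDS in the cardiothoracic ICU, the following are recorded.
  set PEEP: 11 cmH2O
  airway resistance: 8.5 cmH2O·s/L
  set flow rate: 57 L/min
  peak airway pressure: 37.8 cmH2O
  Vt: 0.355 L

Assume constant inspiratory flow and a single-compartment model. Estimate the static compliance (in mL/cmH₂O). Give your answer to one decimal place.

19.0

Flow: 57 L/min ÷ 60 = 0.95 L/s.
Equation of motion (constant flow): PIP = Vt/C + R·V̇ + PEEP.
Vt/C = PIP − R·V̇ − PEEP = 37.8 − 8.5×0.95 − 11 = 37.8 − 8.075 − 11 = 18.725 cmH2O.
C = Vt / 18.725 = 355 / 18.725 = 18.959 mL/cmH2O.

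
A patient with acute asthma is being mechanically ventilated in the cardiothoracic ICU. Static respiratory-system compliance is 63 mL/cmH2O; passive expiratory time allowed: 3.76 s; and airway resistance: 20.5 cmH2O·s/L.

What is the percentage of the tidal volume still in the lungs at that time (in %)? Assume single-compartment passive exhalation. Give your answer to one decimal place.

τ = R × C = 20.5 × 63 mL/cmH2O = 20.5 × 0.063 L/cmH2O = 1.292 s.
Passive exhalation: V(t)/V₀ = e^(−t/τ) = e^(−3.76/1.292) = 0.05446.
Fraction remaining = 0.05446 → 5.446%.

5.4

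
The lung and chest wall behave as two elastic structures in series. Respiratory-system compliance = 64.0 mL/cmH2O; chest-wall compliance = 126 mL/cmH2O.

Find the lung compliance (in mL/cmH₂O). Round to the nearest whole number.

1/CL = 1/Crs − 1/Ccw.
1/CL = 1/64.0 − 1/126 = 0.007688.
CL = 130.07 mL/cmH2O.

130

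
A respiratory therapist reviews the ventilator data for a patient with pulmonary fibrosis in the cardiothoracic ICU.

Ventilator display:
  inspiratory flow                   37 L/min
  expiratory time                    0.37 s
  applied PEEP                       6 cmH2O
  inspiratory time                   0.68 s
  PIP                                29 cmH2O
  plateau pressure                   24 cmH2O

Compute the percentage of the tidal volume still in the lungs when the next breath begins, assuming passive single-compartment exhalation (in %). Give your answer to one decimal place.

Flow: 37 L/min ÷ 60 = 0.6167 L/s.
Vt = flow × Ti = 0.6167 L/s × 0.68 s × 1000 mL/L = 419.36 mL.
R = (PIP − Pplat)/V̇ = (29 − 24) / 0.6167 = 5.0/0.6167 = 8.108 cmH2O·s/L.
C = Vt/(Pplat − PEEP) = 419.36 / (24 − 6) = 419.36/18.0 = 23.298 mL/cmH2O.
τ = R × C = 8.108 × 0.0233 L/cmH2O = 0.1889 s.
Fraction remaining at end-expiration = e^(−Te/τ) = e^(−0.37/0.1889) = 0.141 → 14.1%.

14.1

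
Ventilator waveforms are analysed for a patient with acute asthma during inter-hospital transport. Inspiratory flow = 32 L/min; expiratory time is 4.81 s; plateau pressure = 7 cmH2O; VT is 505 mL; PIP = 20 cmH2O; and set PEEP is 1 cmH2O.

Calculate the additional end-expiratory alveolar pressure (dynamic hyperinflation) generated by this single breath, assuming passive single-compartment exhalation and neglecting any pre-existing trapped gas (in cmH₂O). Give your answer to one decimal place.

0.6

Flow: 32 L/min ÷ 60 = 0.5333 L/s.
R = (PIP − Pplat)/V̇ = (20 − 7) / 0.5333 = 13.0/0.5333 = 24.377 cmH2O·s/L.
C = Vt/(Pplat − PEEP) = 505.0 / (7 − 1) = 505.0/6.0 = 84.167 mL/cmH2O.
τ = R × C = 24.377 × 0.08417 L/cmH2O = 2.052 s.
Fraction remaining = e^(−Te/τ) = e^(−4.81/2.052) = 0.09594; trapped volume = 505.0 × 0.09594 = 48.45 mL.
Additional alveolar pressure from trapping ≈ V_trapped / C = 48.45 / 84.167 = 0.5756 cmH2O.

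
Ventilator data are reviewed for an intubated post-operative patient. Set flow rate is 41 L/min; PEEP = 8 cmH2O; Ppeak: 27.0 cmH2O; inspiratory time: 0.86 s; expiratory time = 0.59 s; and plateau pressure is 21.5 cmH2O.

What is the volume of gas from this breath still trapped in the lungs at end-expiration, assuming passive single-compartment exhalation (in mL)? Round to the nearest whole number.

109

Flow: 41 L/min ÷ 60 = 0.6833 L/s.
Vt = flow × Ti = 0.6833 L/s × 0.86 s × 1000 mL/L = 587.64 mL.
R = (PIP − Pplat)/V̇ = (27.0 − 21.5) / 0.6833 = 5.5/0.6833 = 8.049 cmH2O·s/L.
C = Vt/(Pplat − PEEP) = 587.64 / (21.5 − 8) = 587.64/13.5 = 43.529 mL/cmH2O.
τ = R × C = 8.049 × 0.04353 L/cmH2O = 0.3504 s.
Fraction remaining = e^(−Te/τ) = e^(−0.59/0.3504) = 0.1857.
Trapped volume = 587.64 × 0.1857 = 109.12 mL.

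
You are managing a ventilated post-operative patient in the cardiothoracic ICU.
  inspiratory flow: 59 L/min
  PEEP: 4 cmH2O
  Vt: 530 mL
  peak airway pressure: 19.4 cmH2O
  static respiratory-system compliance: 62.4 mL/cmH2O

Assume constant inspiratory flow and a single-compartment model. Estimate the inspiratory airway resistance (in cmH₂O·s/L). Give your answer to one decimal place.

7.0

Flow: 59 L/min ÷ 60 = 0.9833 L/s.
Equation of motion (constant flow): PIP = Vt/C + R·V̇ + PEEP.
R·V̇ = PIP − Vt/C − PEEP = 19.4 − 530/62.4 − 4 = 19.4 − 8.494 − 4 = 6.906 cmH2O.
R = 6.906 / 0.9833 = 7.023 cmH2O·s/L.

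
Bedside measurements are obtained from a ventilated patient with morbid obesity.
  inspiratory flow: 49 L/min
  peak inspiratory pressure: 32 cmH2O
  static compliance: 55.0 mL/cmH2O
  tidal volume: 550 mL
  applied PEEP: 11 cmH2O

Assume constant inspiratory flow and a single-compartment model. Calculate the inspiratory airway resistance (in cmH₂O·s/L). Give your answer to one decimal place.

13.5

Flow: 49 L/min ÷ 60 = 0.8167 L/s.
Equation of motion (constant flow): PIP = Vt/C + R·V̇ + PEEP.
R·V̇ = PIP − Vt/C − PEEP = 32 − 550/55.0 − 11 = 32 − 10.0 − 11 = 11.0 cmH2O.
R = 11.0 / 0.8167 = 13.469 cmH2O·s/L.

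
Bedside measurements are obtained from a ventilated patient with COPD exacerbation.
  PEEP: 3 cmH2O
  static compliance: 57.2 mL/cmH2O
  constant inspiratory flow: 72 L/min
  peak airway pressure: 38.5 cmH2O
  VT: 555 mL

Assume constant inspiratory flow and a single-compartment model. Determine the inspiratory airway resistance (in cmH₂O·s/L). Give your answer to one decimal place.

21.5

Flow: 72 L/min ÷ 60 = 1.2 L/s.
Equation of motion (constant flow): PIP = Vt/C + R·V̇ + PEEP.
R·V̇ = PIP − Vt/C − PEEP = 38.5 − 555/57.2 − 3 = 38.5 − 9.703 − 3 = 25.797 cmH2O.
R = 25.797 / 1.2 = 21.498 cmH2O·s/L.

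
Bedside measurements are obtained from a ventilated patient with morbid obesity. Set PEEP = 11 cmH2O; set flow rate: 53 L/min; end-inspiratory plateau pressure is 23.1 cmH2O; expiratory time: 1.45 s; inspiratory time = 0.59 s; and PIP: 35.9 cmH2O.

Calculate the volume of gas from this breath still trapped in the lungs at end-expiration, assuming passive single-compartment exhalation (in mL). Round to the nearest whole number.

51

Flow: 53 L/min ÷ 60 = 0.8833 L/s.
Vt = flow × Ti = 0.8833 L/s × 0.59 s × 1000 mL/L = 521.15 mL.
R = (PIP − Pplat)/V̇ = (35.9 − 23.1) / 0.8833 = 12.8/0.8833 = 14.491 cmH2O·s/L.
C = Vt/(Pplat − PEEP) = 521.15 / (23.1 − 11) = 521.15/12.1 = 43.07 mL/cmH2O.
τ = R × C = 14.491 × 0.04307 L/cmH2O = 0.6241 s.
Fraction remaining = e^(−Te/τ) = e^(−1.45/0.6241) = 0.09795.
Trapped volume = 521.15 × 0.09795 = 51.047 mL.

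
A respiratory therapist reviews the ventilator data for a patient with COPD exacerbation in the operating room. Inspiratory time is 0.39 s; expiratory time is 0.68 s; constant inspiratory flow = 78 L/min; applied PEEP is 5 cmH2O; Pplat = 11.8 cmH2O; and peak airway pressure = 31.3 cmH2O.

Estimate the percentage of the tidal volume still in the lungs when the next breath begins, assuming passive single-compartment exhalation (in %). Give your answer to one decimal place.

54.4

Flow: 78 L/min ÷ 60 = 1.3 L/s.
Vt = flow × Ti = 1.3 L/s × 0.39 s × 1000 mL/L = 507.0 mL.
R = (PIP − Pplat)/V̇ = (31.3 − 11.8) / 1.3 = 19.5/1.3 = 15.0 cmH2O·s/L.
C = Vt/(Pplat − PEEP) = 507.0 / (11.8 − 5) = 507.0/6.8 = 74.559 mL/cmH2O.
τ = R × C = 15.0 × 0.07456 L/cmH2O = 1.118 s.
Fraction remaining at end-expiration = e^(−Te/τ) = e^(−0.68/1.118) = 0.5443 → 54.43%.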